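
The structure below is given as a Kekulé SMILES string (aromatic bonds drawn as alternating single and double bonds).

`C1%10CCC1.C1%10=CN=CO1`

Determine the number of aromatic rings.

The SMILES encodes a four-membered saturated carbon ring; a five-membered ring with an oxygen at position 1 and a nitrogen at position 3 (in a C=N bond), with two double bonds.
The 4-membered ring has only sp³ atoms, so it is not fully conjugated — not aromatic (cyclobutane).
The 5-membered ring with one oxygen and one =N– is fully conjugated (every ring atom contributes a p orbital); 2 ring double bonds (4 π electrons) plus a heteroatom lone pair (2) give 6 π electrons. That satisfies 4n+2 with n=1, so it is aromatic (oxazole).
1 of the 2 rings is aromatic. Total: 1.

1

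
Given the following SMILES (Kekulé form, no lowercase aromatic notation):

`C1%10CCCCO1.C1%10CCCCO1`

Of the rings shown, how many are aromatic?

The SMILES encodes a six-membered saturated ring of five carbons and one oxygen; a six-membered saturated ring of five carbons and one oxygen.
The 6-membered ring with one oxygen has only sp³ atoms, so it is not fully conjugated — not aromatic (tetrahydropyran).
The second 6-membered ring with one oxygen has only sp³ atoms, so it is not fully conjugated — not aromatic (tetrahydropyran).
None of the rings are aromatic. Total: 0.

0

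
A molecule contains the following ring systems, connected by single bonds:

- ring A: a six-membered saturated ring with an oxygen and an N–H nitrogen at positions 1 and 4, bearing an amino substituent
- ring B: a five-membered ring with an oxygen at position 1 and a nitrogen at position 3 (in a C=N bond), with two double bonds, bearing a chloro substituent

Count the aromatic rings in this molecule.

Ring A has only sp³ atoms, so it is not fully conjugated — not aromatic (morpholine).
Ring B is fully conjugated (every ring atom contributes a p orbital); 2 ring double bonds (4 π electrons) plus a heteroatom lone pair (2) give 6 π electrons. Since 6 = 4n+2 (n=1), ring B is aromatic (oxazole).
Aromatic: B. Total: 1.

1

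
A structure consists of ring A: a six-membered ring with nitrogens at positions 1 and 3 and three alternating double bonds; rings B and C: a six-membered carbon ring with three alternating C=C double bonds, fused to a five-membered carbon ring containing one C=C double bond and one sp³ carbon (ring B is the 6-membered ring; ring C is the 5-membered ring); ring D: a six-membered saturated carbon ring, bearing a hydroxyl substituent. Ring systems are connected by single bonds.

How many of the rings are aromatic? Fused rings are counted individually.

Ring A is planar and fully conjugated; 3 ring double bonds give 6 π electrons. Since 6 = 4n+2 (n=1), ring A is aromatic (pyrimidine).
Ring B has a continuous p-orbital overlap around the ring; 3 ring double bonds give 6 π electrons. 6 = 4(1)+2, so ring B is aromatic (benzene ring).
Ring C has one sp³ carbon, so it is not fully conjugated — not aromatic (cyclopentene ring).
Ring D has only sp³ atoms, so it is not fully conjugated — not aromatic (cyclohexane).
Aromatic: A, B. Total: 2.

2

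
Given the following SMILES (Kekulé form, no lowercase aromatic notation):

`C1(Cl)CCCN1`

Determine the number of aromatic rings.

0

The SMILES encodes a five-membered saturated ring of four carbons and one N–H nitrogen.
The 5-membered ring with one N–H has only sp³ atoms, so it is not fully conjugated — not aromatic (pyrrolidine).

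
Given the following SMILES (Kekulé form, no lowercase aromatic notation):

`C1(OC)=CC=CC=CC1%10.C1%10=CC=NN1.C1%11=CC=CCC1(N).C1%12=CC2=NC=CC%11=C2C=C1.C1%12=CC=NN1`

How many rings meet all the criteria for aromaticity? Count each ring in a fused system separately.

4

The SMILES encodes a seven-membered carbon ring with three C=C double bonds and one sp³ carbon; a five-membered ring with two adjacent nitrogens (one bearing H, one in a double bond) and two double bonds; a six-membered carbon ring with two conjugated C=C double bonds and two sp³ carbons; two fused six-membered rings, each with three alternating double bonds; one ring is all carbon and the other has one ring nitrogen; a five-membered ring with two adjacent nitrogens (one bearing H, one in a double bond) and two double bonds.
The 7-membered ring has one sp³ carbon, so it is not fully conjugated — not aromatic (cycloheptatriene).
The 5-membered ring with two adjacent nitrogens (one N–H, one =N–) is fully conjugated (every ring atom contributes a p orbital); 2 ring double bonds (4 π electrons) plus a heteroatom lone pair (2) give 6 π electrons. That satisfies 4n+2 with n=1, so it is aromatic (pyrazole).
The 6-membered ring has two sp³ carbons, so it is not fully conjugated — not aromatic (1,3-cyclohexadiene).
The fused 6/6-membered bicyclic (with one nitrogen) is a single π system with 10 sp² atoms and 10 π electrons from ring double bonds. 10 = 4(2)+2, so the system is aromatic and both rings count as aromatic (quinoline).
The second 5-membered ring with two adjacent nitrogens (one N–H, one =N–) is planar and fully conjugated; 2 ring double bonds (4 π electrons) plus a heteroatom lone pair (2) give 6 π electrons. 6 = 4(1)+2, so it is aromatic (pyrazole).
4 of the 6 rings are aromatic. Total: 4.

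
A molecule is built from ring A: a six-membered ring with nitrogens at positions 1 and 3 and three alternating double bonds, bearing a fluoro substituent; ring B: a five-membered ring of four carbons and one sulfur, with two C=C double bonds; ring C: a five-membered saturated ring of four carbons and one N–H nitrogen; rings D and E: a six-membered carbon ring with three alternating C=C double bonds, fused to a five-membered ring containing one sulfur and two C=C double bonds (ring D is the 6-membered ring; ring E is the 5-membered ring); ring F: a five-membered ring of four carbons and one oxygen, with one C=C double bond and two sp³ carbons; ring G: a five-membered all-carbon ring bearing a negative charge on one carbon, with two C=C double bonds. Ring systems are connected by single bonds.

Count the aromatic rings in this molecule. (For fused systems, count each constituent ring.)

Ring A is fully conjugated (every ring atom contributes a p orbital); 3 ring double bonds give 6 π electrons. Since 6 = 4n+2 (n=1), ring A is aromatic (pyrimidine).
Ring B is fully conjugated (every ring atom contributes a p orbital); 2 ring double bonds (4 π electrons) plus a heteroatom lone pair (2) give 6 π electrons. That satisfies 4n+2 with n=1, so ring B is aromatic (thiophene).
Ring C has only sp³ atoms, so it is not fully conjugated — not aromatic (pyrrolidine).
Rings D and E form a fused bicyclic system (with one sulfur) with 9 sp² atoms and 10 π electrons from ring double bonds plus a heteroatom lone pair. 10 = 4(2)+2, so the system is aromatic and both rings count as aromatic (benzothiophene).
Ring F has two sp³ carbons, so it is not fully conjugated — not aromatic (2,3-dihydrofuran).
Ring G is planar and fully conjugated; 2 ring double bonds (4 π electrons) plus the carbanion lone pair (2) give 6 π electrons. Since 6 = 4n+2 (n=1), ring G is aromatic (cyclopentadienyl anion).
Aromatic: A, B, D, E, G. Total: 5.

5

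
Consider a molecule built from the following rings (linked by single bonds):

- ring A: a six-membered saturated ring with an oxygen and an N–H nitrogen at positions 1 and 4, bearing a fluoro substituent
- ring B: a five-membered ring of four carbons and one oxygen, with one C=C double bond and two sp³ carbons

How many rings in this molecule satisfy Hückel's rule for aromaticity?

0

Ring A has only sp³ atoms, so it is not fully conjugated — not aromatic (morpholine).
Ring B has two sp³ carbons, so it is not fully conjugated — not aromatic (2,3-dihydrofuran).
No ring is aromatic. Total: 0.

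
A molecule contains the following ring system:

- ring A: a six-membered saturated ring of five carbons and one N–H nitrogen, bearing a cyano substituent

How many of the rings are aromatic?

Ring A has only sp³ atoms, so it is not fully conjugated — not aromatic (piperidine).

0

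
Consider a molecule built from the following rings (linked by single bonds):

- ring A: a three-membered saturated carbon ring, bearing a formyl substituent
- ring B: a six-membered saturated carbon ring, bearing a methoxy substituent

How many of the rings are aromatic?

0

Ring A has only sp³ atoms, so it is not fully conjugated — not aromatic (cyclopropane).
Ring B has only sp³ atoms, so it is not fully conjugated — not aromatic (cyclohexane).
No ring is aromatic. Total: 0.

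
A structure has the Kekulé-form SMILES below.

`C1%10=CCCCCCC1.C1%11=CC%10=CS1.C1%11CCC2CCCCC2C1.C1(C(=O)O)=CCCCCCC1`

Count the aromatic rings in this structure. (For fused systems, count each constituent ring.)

The SMILES encodes an eight-membered carbon ring with one C=C double bond; a five-membered ring of four carbons and one sulfur, with two C=C double bonds; two fused six-membered saturated carbon rings; an eight-membered carbon ring with one C=C double bond.
The 8-membered ring has six sp³ carbons, so it is not fully conjugated — not aromatic (cyclooctene).
The 5-membered ring with one sulfur has a continuous p-orbital overlap around the ring; 2 ring double bonds (4 π electrons) plus a heteroatom lone pair (2) give 6 π electrons. Since 6 = 4n+2 (n=1), it is aromatic (thiophene).
The 6-membered ring has only sp³ atoms, so it is not fully conjugated — not aromatic (cyclohexane ring).
The second 6-membered ring has only sp³ atoms, so it is not fully conjugated — not aromatic (cyclohexane ring).
The second 8-membered ring has six sp³ carbons, so it is not fully conjugated — not aromatic (cyclooctene).
1 of the 5 rings is aromatic. Total: 1.

1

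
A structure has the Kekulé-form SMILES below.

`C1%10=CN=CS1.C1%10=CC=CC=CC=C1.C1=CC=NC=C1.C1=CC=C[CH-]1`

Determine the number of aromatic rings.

3

The SMILES encodes a five-membered ring with a sulfur at position 1 and a nitrogen at position 3 (in a C=N bond), with two double bonds; an eight-membered carbon ring with four alternating C=C double bonds; a six-membered ring of five carbons and one nitrogen with three alternating double bonds; a five-membered all-carbon ring bearing a negative charge on one carbon, with two C=C double bonds.
The 5-membered ring with one sulfur and one =N– is fully conjugated (every ring atom contributes a p orbital); 2 ring double bonds (4 π electrons) plus a heteroatom lone pair (2) give 6 π electrons. Since 6 = 4n+2 (n=1), it is aromatic (thiazole).
The 8-membered ring has only sp² ring atoms; a planar conformation would have a fully conjugated π system of 8 electrons. But 8 = 4(2), which is 4n not 4n+2, so it is not aromatic (cyclooctatetraene) — cyclooctatetraene distorts into a non-planar tub to avoid antiaromaticity.
The 6-membered ring with one nitrogen is fully conjugated (every ring atom contributes a p orbital); 3 ring double bonds give 6 π electrons. 6 = 4(1)+2, so it is aromatic (pyridine).
The 5-membered ring is fully conjugated (every ring atom contributes a p orbital); 2 ring double bonds (4 π electrons) plus the carbanion lone pair (2) give 6 π electrons. Since 6 = 4n+2 (n=1), it is aromatic (cyclopentadienyl anion).
3 of the 4 rings are aromatic. Total: 3.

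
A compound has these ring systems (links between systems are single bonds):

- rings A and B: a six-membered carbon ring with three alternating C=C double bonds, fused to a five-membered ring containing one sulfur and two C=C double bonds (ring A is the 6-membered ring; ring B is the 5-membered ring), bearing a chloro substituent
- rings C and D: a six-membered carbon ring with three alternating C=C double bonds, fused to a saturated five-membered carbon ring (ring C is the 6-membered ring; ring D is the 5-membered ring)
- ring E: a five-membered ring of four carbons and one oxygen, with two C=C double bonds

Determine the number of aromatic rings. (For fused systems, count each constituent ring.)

Rings A and B form a fused bicyclic system (with one sulfur) with 9 sp² atoms and 10 π electrons from ring double bonds plus a heteroatom lone pair. 10 = 4(2)+2, so the system is aromatic and both rings count as aromatic (benzothiophene).
Ring C is fully conjugated (every ring atom contributes a p orbital); 3 ring double bonds give 6 π electrons. Since 6 = 4n+2 (n=1), ring C is aromatic (benzene ring).
Ring D has three sp³ carbons, so it is not fully conjugated — not aromatic (cyclopentane ring).
Ring E has a continuous p-orbital overlap around the ring; 2 ring double bonds (4 π electrons) plus a heteroatom lone pair (2) give 6 π electrons. Since 6 = 4n+2 (n=1), ring E is aromatic (furan).
Aromatic: A, B, C, E. Total: 4.

4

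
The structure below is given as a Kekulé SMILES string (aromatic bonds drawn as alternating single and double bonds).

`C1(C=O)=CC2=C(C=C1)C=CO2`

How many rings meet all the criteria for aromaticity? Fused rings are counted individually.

2

The SMILES encodes a six-membered carbon ring with three alternating C=C double bonds, fused to a five-membered ring containing one oxygen and two C=C double bonds.
The fused 6/5-membered bicyclic (with one oxygen) is a single π system with 9 sp² atoms and 10 π electrons from ring double bonds plus a heteroatom lone pair. 10 = 4(2)+2, so the system is aromatic and both rings count as aromatic (benzofuran).
2 of the 2 rings are aromatic. Total: 2.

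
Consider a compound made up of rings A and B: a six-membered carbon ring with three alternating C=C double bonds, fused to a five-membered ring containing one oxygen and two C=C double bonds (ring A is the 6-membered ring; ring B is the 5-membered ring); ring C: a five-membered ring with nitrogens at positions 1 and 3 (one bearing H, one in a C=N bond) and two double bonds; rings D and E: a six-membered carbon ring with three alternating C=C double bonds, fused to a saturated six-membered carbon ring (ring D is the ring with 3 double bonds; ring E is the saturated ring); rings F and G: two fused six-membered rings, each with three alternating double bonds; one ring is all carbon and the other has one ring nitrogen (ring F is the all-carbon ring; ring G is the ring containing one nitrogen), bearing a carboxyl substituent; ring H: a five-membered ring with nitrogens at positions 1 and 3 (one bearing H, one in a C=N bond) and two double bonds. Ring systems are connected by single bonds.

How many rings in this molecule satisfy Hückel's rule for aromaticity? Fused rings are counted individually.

Rings A and B form a fused bicyclic system (with one oxygen) with 9 sp² atoms and 10 π electrons from ring double bonds plus a heteroatom lone pair. 10 = 4(2)+2, so the system is aromatic and both rings count as aromatic (benzofuran).
Ring C has a continuous p-orbital overlap around the ring; 2 ring double bonds (4 π electrons) plus a heteroatom lone pair (2) give 6 π electrons. That satisfies 4n+2 with n=1, so ring C is aromatic (imidazole).
Ring D is planar and fully conjugated; 3 ring double bonds give 6 π electrons. Since 6 = 4n+2 (n=1), ring D is aromatic (benzene ring).
Ring E has four sp³ carbons, so it is not fully conjugated — not aromatic (cyclohexane ring).
Rings F and G form a fused bicyclic system (with one nitrogen) with 10 sp² atoms and 10 π electrons from ring double bonds. 10 = 4(2)+2, so the system is aromatic and both rings count as aromatic (quinoline).
Ring H has a continuous p-orbital overlap around the ring; 2 ring double bonds (4 π electrons) plus a heteroatom lone pair (2) give 6 π electrons. That satisfies 4n+2 with n=1, so ring H is aromatic (imidazole).
Aromatic: A, B, C, D, F, G, H. Total: 7.

7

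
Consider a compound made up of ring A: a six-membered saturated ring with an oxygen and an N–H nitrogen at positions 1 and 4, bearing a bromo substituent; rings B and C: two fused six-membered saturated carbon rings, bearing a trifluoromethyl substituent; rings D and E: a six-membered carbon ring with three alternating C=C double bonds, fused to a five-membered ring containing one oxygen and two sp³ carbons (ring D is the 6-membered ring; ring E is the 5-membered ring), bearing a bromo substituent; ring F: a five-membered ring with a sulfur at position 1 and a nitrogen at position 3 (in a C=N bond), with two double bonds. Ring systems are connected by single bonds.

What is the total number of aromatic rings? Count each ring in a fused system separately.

Ring A has only sp³ atoms, so it is not fully conjugated — not aromatic (morpholine).
Ring B has only sp³ atoms, so it is not fully conjugated — not aromatic (cyclohexane ring).
Ring C has only sp³ atoms, so it is not fully conjugated — not aromatic (cyclohexane ring).
Ring D is planar and fully conjugated; 3 ring double bonds give 6 π electrons. That satisfies 4n+2 with n=1, so ring D is aromatic (benzene ring).
Ring E has two sp³ carbons, so it is not fully conjugated — not aromatic (oxolane ring).
Ring F has a continuous p-orbital overlap around the ring; 2 ring double bonds (4 π electrons) plus a heteroatom lone pair (2) give 6 π electrons. 6 = 4(1)+2, so ring F is aromatic (thiazole).
Aromatic: D, F. Total: 2.

2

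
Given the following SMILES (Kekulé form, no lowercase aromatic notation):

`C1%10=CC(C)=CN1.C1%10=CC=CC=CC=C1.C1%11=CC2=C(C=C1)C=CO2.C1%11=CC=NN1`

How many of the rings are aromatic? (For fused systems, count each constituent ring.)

The SMILES encodes a five-membered ring of four carbons and one nitrogen bearing a hydrogen, with two C=C double bonds; an eight-membered carbon ring with four alternating C=C double bonds; a six-membered carbon ring with three alternating C=C double bonds, fused to a five-membered ring containing one oxygen and two C=C double bonds; a five-membered ring with two adjacent nitrogens (one bearing H, one in a double bond) and two double bonds.
The 5-membered ring with one N–H is fully conjugated (every ring atom contributes a p orbital); 2 ring double bonds (4 π electrons) plus a heteroatom lone pair (2) give 6 π electrons. 6 = 4(1)+2, so it is aromatic (pyrrole).
The 8-membered ring has only sp² ring atoms; a planar conformation would have a fully conjugated π system of 8 electrons. But 8 = 4(2), which is 4n not 4n+2, so it is not aromatic (cyclooctatetraene) — cyclooctatetraene distorts into a non-planar tub to avoid antiaromaticity.
The fused 6/5-membered bicyclic (with one oxygen) is a single π system with 9 sp² atoms and 10 π electrons from ring double bonds plus a heteroatom lone pair. 10 = 4(2)+2, so the system is aromatic and both rings count as aromatic (benzofuran).
The 5-membered ring with two adjacent nitrogens (one N–H, one =N–) has a continuous p-orbital overlap around the ring; 2 ring double bonds (4 π electrons) plus a heteroatom lone pair (2) give 6 π electrons. 6 = 4(1)+2, so it is aromatic (pyrazole).
4 of the 5 rings are aromatic. Total: 4.

4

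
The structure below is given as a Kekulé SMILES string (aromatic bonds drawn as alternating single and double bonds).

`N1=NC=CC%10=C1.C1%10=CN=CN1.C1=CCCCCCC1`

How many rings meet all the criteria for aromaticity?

2

The SMILES encodes a six-membered ring with two adjacent nitrogens and three alternating double bonds; a five-membered ring with nitrogens at positions 1 and 3 (one bearing H, one in a C=N bond) and two double bonds; an eight-membered carbon ring with one C=C double bond.
The 6-membered ring with two nitrogens (1,2) is planar and fully conjugated; 3 ring double bonds give 6 π electrons. That satisfies 4n+2 with n=1, so it is aromatic (pyridazine).
The 5-membered ring with two nitrogens (one N–H, one =N–) is planar and fully conjugated; 2 ring double bonds (4 π electrons) plus a heteroatom lone pair (2) give 6 π electrons. That satisfies 4n+2 with n=1, so it is aromatic (imidazole).
The 8-membered ring has six sp³ carbons, so it is not fully conjugated — not aromatic (cyclooctene).
2 of the 3 rings are aromatic. Total: 2.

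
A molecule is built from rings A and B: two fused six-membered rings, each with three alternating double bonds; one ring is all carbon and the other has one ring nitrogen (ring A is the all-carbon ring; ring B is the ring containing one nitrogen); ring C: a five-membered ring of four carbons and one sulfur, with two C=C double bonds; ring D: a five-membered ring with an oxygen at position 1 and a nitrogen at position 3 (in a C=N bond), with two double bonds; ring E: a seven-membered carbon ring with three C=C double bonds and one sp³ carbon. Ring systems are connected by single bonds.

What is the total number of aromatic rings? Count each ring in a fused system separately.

4

Rings A and B form a fused bicyclic system (with one nitrogen) with 10 sp² atoms and 10 π electrons from ring double bonds. 10 = 4(2)+2, so the system is aromatic and both rings count as aromatic (quinoline).
Ring C has a continuous p-orbital overlap around the ring; 2 ring double bonds (4 π electrons) plus a heteroatom lone pair (2) give 6 π electrons. 6 = 4(1)+2, so ring C is aromatic (thiophene).
Ring D is planar and fully conjugated; 2 ring double bonds (4 π electrons) plus a heteroatom lone pair (2) give 6 π electrons. 6 = 4(1)+2, so ring D is aromatic (oxazole).
Ring E has one sp³ carbon, so it is not fully conjugated — not aromatic (cycloheptatriene).
Aromatic: A, B, C, D. Total: 4.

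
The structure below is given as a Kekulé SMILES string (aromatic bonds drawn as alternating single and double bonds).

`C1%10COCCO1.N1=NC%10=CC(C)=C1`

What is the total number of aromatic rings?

The SMILES encodes a six-membered saturated ring with oxygens at positions 1 and 4; a six-membered ring with two adjacent nitrogens and three alternating double bonds.
The 6-membered ring with two oxygens (1,4) has only sp³ atoms, so it is not fully conjugated — not aromatic (1,4-dioxane).
The 6-membered ring with two nitrogens (1,2) is fully conjugated (every ring atom contributes a p orbital); 3 ring double bonds give 6 π electrons. 6 = 4(1)+2, so it is aromatic (pyridazine).
1 of the 2 rings is aromatic. Total: 1.

1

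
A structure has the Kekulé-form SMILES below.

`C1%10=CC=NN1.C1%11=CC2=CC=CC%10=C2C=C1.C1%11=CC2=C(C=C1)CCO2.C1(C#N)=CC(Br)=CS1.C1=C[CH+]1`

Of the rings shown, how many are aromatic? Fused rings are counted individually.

The SMILES encodes a five-membered ring with two adjacent nitrogens (one bearing H, one in a double bond) and two double bonds; two fused six-membered carbon rings, each with three alternating C=C double bonds; a six-membered carbon ring with three alternating C=C double bonds, fused to a five-membered ring containing one oxygen and two sp³ carbons; a five-membered ring of four carbons and one sulfur, with two C=C double bonds; a three-membered all-carbon ring bearing a positive charge on one carbon, with one C=C double bond.
The 5-membered ring with two adjacent nitrogens (one N–H, one =N–) is fully conjugated (every ring atom contributes a p orbital); 2 ring double bonds (4 π electrons) plus a heteroatom lone pair (2) give 6 π electrons. Since 6 = 4n+2 (n=1), it is aromatic (pyrazole).
The fused 6/6-membered bicyclic is a single π system with 10 sp² atoms and 10 π electrons from ring double bonds. 10 = 4(2)+2, so the system is aromatic and both rings count as aromatic (naphthalene).
The 6-membered ring is planar and fully conjugated; 3 ring double bonds give 6 π electrons. Since 6 = 4n+2 (n=1), it is aromatic (benzene ring).
The 5-membered ring with one oxygen has two sp³ carbons, so it is not fully conjugated — not aromatic (oxolane ring).
The 5-membered ring with one sulfur has a continuous p-orbital overlap around the ring; 2 ring double bonds (4 π electrons) plus a heteroatom lone pair (2) give 6 π electrons. 6 = 4(1)+2, so it is aromatic (thiophene).
The 3-membered ring is fully conjugated (every ring atom contributes a p orbital); 1 ring double bond (2 π electrons) plus the carbocation's empty p orbital (0, but keeps the ring conjugated) give 2 π electrons. That satisfies 4n+2 with n=0, so it is aromatic (cyclopropenyl cation).
6 of the 7 rings are aromatic. Total: 6.

6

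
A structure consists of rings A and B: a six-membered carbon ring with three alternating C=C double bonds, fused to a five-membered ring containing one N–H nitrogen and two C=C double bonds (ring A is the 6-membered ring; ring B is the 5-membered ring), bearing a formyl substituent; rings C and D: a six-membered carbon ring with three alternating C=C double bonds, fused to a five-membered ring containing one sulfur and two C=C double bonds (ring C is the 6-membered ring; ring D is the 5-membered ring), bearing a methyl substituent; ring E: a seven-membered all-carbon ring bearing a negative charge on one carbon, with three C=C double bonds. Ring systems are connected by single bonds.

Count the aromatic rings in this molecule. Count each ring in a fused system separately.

4

Rings A and B form a fused bicyclic system (with one N–H) with 9 sp² atoms and 10 π electrons from ring double bonds plus a heteroatom lone pair. 10 = 4(2)+2, so the system is aromatic and both rings count as aromatic (indole).
Rings C and D form a fused bicyclic system (with one sulfur) with 9 sp² atoms and 10 π electrons from ring double bonds plus a heteroatom lone pair. 10 = 4(2)+2, so the system is aromatic and both rings count as aromatic (benzothiophene).
Ring E has only sp² ring atoms; a planar conformation would have a fully conjugated π system of 8 electrons. But 8 = 4(2), which is 4n not 4n+2, so ring E is not aromatic (cycloheptatrienyl anion).
Aromatic: A, B, C, D. Total: 4.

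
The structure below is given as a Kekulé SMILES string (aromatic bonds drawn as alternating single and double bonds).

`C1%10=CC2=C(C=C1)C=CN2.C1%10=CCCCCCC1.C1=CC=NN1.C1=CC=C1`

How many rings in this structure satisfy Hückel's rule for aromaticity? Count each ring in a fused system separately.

3

The SMILES encodes a six-membered carbon ring with three alternating C=C double bonds, fused to a five-membered ring containing one N–H nitrogen and two C=C double bonds; an eight-membered carbon ring with one C=C double bond; a five-membered ring with two adjacent nitrogens (one bearing H, one in a double bond) and two double bonds; a four-membered carbon ring with two alternating C=C double bonds.
The fused 6/5-membered bicyclic (with one N–H) is a single π system with 9 sp² atoms and 10 π electrons from ring double bonds plus a heteroatom lone pair. 10 = 4(2)+2, so the system is aromatic and both rings count as aromatic (indole).
The 8-membered ring has six sp³ carbons, so it is not fully conjugated — not aromatic (cyclooctene).
The 5-membered ring with two adjacent nitrogens (one N–H, one =N–) is planar and fully conjugated; 2 ring double bonds (4 π electrons) plus a heteroatom lone pair (2) give 6 π electrons. Since 6 = 4n+2 (n=1), it is aromatic (pyrazole).
The 4-membered ring has only sp² ring atoms; a planar conformation would have a fully conjugated π system of 4 electrons. But 4 = 4(1), which is 4n not 4n+2, so it is not aromatic (cyclobutadiene) — cyclobutadiene is antiaromatic and distorts to a rectangle.
3 of the 5 rings are aromatic. Total: 3.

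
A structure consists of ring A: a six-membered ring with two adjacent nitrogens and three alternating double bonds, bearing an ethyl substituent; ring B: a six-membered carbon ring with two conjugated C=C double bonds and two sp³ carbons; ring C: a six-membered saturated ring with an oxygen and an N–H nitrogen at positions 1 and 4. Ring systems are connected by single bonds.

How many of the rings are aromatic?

Ring A has a continuous p-orbital overlap around the ring; 3 ring double bonds give 6 π electrons. 6 = 4(1)+2, so ring A is aromatic (pyridazine).
Ring B has two sp³ carbons, so it is not fully conjugated — not aromatic (1,3-cyclohexadiene).
Ring C has only sp³ atoms, so it is not fully conjugated — not aromatic (morpholine).
Aromatic: A. Total: 1.

1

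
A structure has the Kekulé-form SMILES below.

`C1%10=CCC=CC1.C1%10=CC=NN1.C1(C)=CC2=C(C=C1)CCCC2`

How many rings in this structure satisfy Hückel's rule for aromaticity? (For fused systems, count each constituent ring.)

2

The SMILES encodes a six-membered carbon ring with two isolated C=C double bonds and two sp³ carbons; a five-membered ring with two adjacent nitrogens (one bearing H, one in a double bond) and two double bonds; a six-membered carbon ring with three alternating C=C double bonds, fused to a saturated six-membered carbon ring.
The 6-membered ring has two sp³ carbons, so it is not fully conjugated — not aromatic (1,4-cyclohexadiene).
The 5-membered ring with two adjacent nitrogens (one N–H, one =N–) is planar and fully conjugated; 2 ring double bonds (4 π electrons) plus a heteroatom lone pair (2) give 6 π electrons. 6 = 4(1)+2, so it is aromatic (pyrazole).
The second 6-membered ring is fully conjugated (every ring atom contributes a p orbital); 3 ring double bonds give 6 π electrons. That satisfies 4n+2 with n=1, so it is aromatic (benzene ring).
The third 6-membered ring has four sp³ carbons, so it is not fully conjugated — not aromatic (cyclohexane ring).
2 of the 4 rings are aromatic. Total: 2.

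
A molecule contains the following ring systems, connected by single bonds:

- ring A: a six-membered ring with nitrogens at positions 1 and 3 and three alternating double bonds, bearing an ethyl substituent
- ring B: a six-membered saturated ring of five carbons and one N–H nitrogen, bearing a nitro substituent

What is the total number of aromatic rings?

1

Ring A is planar and fully conjugated; 3 ring double bonds give 6 π electrons. That satisfies 4n+2 with n=1, so ring A is aromatic (pyrimidine).
Ring B has only sp³ atoms, so it is not fully conjugated — not aromatic (piperidine).
Aromatic: A. Total: 1.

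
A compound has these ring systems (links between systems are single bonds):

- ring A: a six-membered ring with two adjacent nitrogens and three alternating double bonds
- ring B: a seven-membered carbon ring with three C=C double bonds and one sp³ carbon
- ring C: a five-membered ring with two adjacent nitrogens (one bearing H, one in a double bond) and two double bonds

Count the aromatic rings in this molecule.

Ring A has a continuous p-orbital overlap around the ring; 3 ring double bonds give 6 π electrons. That satisfies 4n+2 with n=1, so ring A is aromatic (pyridazine).
Ring B has one sp³ carbon, so it is not fully conjugated — not aromatic (cycloheptatriene).
Ring C has a continuous p-orbital overlap around the ring; 2 ring double bonds (4 π electrons) plus a heteroatom lone pair (2) give 6 π electrons. 6 = 4(1)+2, so ring C is aromatic (pyrazole).
Aromatic: A, C. Total: 2.

2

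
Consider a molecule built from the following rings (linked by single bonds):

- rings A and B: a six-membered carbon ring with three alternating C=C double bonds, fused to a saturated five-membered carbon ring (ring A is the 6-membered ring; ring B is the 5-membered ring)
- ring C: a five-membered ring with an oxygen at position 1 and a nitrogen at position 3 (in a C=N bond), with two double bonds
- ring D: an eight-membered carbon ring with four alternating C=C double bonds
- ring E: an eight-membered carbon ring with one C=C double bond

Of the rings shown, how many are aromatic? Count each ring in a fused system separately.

2

Ring A has a continuous p-orbital overlap around the ring; 3 ring double bonds give 6 π electrons. 6 = 4(1)+2, so ring A is aromatic (benzene ring).
Ring B has three sp³ carbons, so it is not fully conjugated — not aromatic (cyclopentane ring).
Ring C is fully conjugated (every ring atom contributes a p orbital); 2 ring double bonds (4 π electrons) plus a heteroatom lone pair (2) give 6 π electrons. Since 6 = 4n+2 (n=1), ring C is aromatic (oxazole).
Ring D has only sp² ring atoms; a planar conformation would have a fully conjugated π system of 8 electrons. But 8 = 4(2), which is 4n not 4n+2, so ring D is not aromatic (cyclooctatetraene) — cyclooctatetraene distorts into a non-planar tub to avoid antiaromaticity.
Ring E has six sp³ carbons, so it is not fully conjugated — not aromatic (cyclooctene).
Aromatic: A, C. Total: 2.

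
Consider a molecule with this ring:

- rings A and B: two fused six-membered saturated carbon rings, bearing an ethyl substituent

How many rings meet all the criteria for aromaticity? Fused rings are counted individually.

Ring A has only sp³ atoms, so it is not fully conjugated — not aromatic (cyclohexane ring).
Ring B has only sp³ atoms, so it is not fully conjugated — not aromatic (cyclohexane ring).
No ring is aromatic. Total: 0.

0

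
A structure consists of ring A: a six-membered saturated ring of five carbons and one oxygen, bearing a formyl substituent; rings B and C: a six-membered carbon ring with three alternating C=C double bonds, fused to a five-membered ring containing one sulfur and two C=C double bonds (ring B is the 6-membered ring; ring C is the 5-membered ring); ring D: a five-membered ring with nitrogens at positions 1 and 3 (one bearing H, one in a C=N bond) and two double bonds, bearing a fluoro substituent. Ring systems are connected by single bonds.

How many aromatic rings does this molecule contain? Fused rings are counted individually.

Ring A has only sp³ atoms, so it is not fully conjugated — not aromatic (tetrahydropyran).
Rings B and C form a fused bicyclic system (with one sulfur) with 9 sp² atoms and 10 π electrons from ring double bonds plus a heteroatom lone pair. 10 = 4(2)+2, so the system is aromatic and both rings count as aromatic (benzothiophene).
Ring D is planar and fully conjugated; 2 ring double bonds (4 π electrons) plus a heteroatom lone pair (2) give 6 π electrons. Since 6 = 4n+2 (n=1), ring D is aromatic (imidazole).
Aromatic: B, C, D. Total: 3.

3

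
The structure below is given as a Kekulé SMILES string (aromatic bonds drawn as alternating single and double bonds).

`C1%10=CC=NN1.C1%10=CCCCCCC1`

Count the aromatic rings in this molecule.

The SMILES encodes a five-membered ring with two adjacent nitrogens (one bearing H, one in a double bond) and two double bonds; an eight-membered carbon ring with one C=C double bond.
The 5-membered ring with two adjacent nitrogens (one N–H, one =N–) is fully conjugated (every ring atom contributes a p orbital); 2 ring double bonds (4 π electrons) plus a heteroatom lone pair (2) give 6 π electrons. That satisfies 4n+2 with n=1, so it is aromatic (pyrazole).
The 8-membered ring has six sp³ carbons, so it is not fully conjugated — not aromatic (cyclooctene).
1 of the 2 rings is aromatic. Total: 1.

1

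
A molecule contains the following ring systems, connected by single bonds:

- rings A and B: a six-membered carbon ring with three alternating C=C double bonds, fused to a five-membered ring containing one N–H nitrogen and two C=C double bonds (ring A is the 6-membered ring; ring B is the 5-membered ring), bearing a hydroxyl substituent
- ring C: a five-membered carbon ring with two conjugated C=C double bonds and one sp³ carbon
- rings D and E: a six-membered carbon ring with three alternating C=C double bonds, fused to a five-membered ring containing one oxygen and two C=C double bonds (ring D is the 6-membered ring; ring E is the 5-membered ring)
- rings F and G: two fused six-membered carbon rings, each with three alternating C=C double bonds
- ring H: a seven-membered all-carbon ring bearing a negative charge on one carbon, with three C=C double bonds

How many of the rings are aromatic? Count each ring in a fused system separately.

Rings A and B form a fused bicyclic system (with one N–H) with 9 sp² atoms and 10 π electrons from ring double bonds plus a heteroatom lone pair. 10 = 4(2)+2, so the system is aromatic and both rings count as aromatic (indole).
Ring C has one sp³ carbon, so it is not fully conjugated — not aromatic (cyclopentadiene).
Rings D and E form a fused bicyclic system (with one oxygen) with 9 sp² atoms and 10 π electrons from ring double bonds plus a heteroatom lone pair. 10 = 4(2)+2, so the system is aromatic and both rings count as aromatic (benzofuran).
Rings F and G form a fused bicyclic system with 10 sp² atoms and 10 π electrons from ring double bonds. 10 = 4(2)+2, so the system is aromatic and both rings count as aromatic (naphthalene).
Ring H has only sp² ring atoms; a planar conformation would have a fully conjugated π system of 8 electrons. But 8 = 4(2), which is 4n not 4n+2, so ring H is not aromatic (cycloheptatrienyl anion).
Aromatic: A, B, D, E, F, G. Total: 6.

6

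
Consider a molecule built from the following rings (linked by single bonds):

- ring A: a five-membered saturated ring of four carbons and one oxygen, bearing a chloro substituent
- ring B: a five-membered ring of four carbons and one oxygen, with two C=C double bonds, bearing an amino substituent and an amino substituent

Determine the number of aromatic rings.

1

Ring A has only sp³ atoms, so it is not fully conjugated — not aromatic (tetrahydrofuran).
Ring B has a continuous p-orbital overlap around the ring; 2 ring double bonds (4 π electrons) plus a heteroatom lone pair (2) give 6 π electrons. 6 = 4(1)+2, so ring B is aromatic (furan).
Aromatic: B. Total: 1.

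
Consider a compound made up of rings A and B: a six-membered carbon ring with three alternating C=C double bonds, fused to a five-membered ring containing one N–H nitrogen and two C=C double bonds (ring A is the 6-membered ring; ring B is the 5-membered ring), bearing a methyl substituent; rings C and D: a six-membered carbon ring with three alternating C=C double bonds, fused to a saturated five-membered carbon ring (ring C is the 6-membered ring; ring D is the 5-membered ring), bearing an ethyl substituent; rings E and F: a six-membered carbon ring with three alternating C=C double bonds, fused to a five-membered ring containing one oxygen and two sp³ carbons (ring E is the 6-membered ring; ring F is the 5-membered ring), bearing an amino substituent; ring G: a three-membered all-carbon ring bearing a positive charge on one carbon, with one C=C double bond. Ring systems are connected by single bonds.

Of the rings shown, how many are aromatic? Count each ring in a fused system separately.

5

Rings A and B form a fused bicyclic system (with one N–H) with 9 sp² atoms and 10 π electrons from ring double bonds plus a heteroatom lone pair. 10 = 4(2)+2, so the system is aromatic and both rings count as aromatic (indole).
Ring C is planar and fully conjugated; 3 ring double bonds give 6 π electrons. 6 = 4(1)+2, so ring C is aromatic (benzene ring).
Ring D has three sp³ carbons, so it is not fully conjugated — not aromatic (cyclopentane ring).
Ring E has a continuous p-orbital overlap around the ring; 3 ring double bonds give 6 π electrons. 6 = 4(1)+2, so ring E is aromatic (benzene ring).
Ring F has two sp³ carbons, so it is not fully conjugated — not aromatic (oxolane ring).
Ring G is planar and fully conjugated; 1 ring double bond (2 π electrons) plus the carbocation's empty p orbital (0, but keeps the ring conjugated) give 2 π electrons. 2 = 4(0)+2, so ring G is aromatic (cyclopropenyl cation).
Aromatic: A, B, C, E, G. Total: 5.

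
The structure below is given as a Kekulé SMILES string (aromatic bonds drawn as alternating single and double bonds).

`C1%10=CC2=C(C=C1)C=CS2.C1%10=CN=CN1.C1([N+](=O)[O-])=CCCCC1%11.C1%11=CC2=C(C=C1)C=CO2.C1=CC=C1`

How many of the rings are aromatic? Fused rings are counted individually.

The SMILES encodes a six-membered carbon ring with three alternating C=C double bonds, fused to a five-membered ring containing one sulfur and two C=C double bonds; a five-membered ring with nitrogens at positions 1 and 3 (one bearing H, one in a C=N bond) and two double bonds; a six-membered carbon ring with one C=C double bond; a six-membered carbon ring with three alternating C=C double bonds, fused to a five-membered ring containing one oxygen and two C=C double bonds; a four-membered carbon ring with two alternating C=C double bonds.
The fused 6/5-membered bicyclic (with one sulfur) is a single π system with 9 sp² atoms and 10 π electrons from ring double bonds plus a heteroatom lone pair. 10 = 4(2)+2, so the system is aromatic and both rings count as aromatic (benzothiophene).
The 5-membered ring with two nitrogens (one N–H, one =N–) has a continuous p-orbital overlap around the ring; 2 ring double bonds (4 π electrons) plus a heteroatom lone pair (2) give 6 π electrons. 6 = 4(1)+2, so it is aromatic (imidazole).
The 6-membered ring has four sp³ carbons, so it is not fully conjugated — not aromatic (cyclohexene).
The fused 6/5-membered bicyclic (with one oxygen) is a single π system with 9 sp² atoms and 10 π electrons from ring double bonds plus a heteroatom lone pair. 10 = 4(2)+2, so the system is aromatic and both rings count as aromatic (benzofuran).
The 4-membered ring has only sp² ring atoms; a planar conformation would have a fully conjugated π system of 4 electrons. But 4 = 4(1), which is 4n not 4n+2, so it is not aromatic (cyclobutadiene) — cyclobutadiene is antiaromatic and distorts to a rectangle.
5 of the 7 rings are aromatic. Total: 5.

5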